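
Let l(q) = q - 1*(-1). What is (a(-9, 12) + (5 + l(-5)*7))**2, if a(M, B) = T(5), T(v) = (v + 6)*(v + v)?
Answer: 7569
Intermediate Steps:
T(v) = 2*v*(6 + v) (T(v) = (6 + v)*(2*v) = 2*v*(6 + v))
a(M, B) = 110 (a(M, B) = 2*5*(6 + 5) = 2*5*11 = 110)
l(q) = 1 + q (l(q) = q + 1 = 1 + q)
(a(-9, 12) + (5 + l(-5)*7))**2 = (110 + (5 + (1 - 5)*7))**2 = (110 + (5 - 4*7))**2 = (110 + (5 - 28))**2 = (110 - 23)**2 = 87**2 = 7569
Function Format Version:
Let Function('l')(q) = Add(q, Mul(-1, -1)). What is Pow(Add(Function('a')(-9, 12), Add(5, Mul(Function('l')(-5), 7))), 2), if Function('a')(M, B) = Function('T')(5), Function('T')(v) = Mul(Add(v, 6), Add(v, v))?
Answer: 7569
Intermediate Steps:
Function('T')(v) = Mul(2, v, Add(6, v)) (Function('T')(v) = Mul(Add(6, v), Mul(2, v)) = Mul(2, v, Add(6, v)))
Function('a')(M, B) = 110 (Function('a')(M, B) = Mul(2, 5, Add(6, 5)) = Mul(2, 5, 11) = 110)
Function('l')(q) = Add(1, q) (Function('l')(q) = Add(q, 1) = Add(1, q))
Pow(Add(Function('a')(-9, 12), Add(5, Mul(Function('l')(-5), 7))), 2) = Pow(Add(110, Add(5, Mul(Add(1, -5), 7))), 2) = Pow(Add(110, Add(5, Mul(-4, 7))), 2) = Pow(Add(110, Add(5, -28)), 2) = Pow(Add(110, -23), 2) = Pow(87, 2) = 7569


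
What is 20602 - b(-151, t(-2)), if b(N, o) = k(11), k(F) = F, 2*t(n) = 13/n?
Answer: 20591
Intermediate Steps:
t(n) = 13/(2*n) (t(n) = (13/n)/2 = 13/(2*n))
b(N, o) = 11
20602 - b(-151, t(-2)) = 20602 - 1*11 = 20602 - 11 = 20591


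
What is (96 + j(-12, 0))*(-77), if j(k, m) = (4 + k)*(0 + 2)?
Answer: -6160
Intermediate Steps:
j(k, m) = 8 + 2*k (j(k, m) = (4 + k)*2 = 8 + 2*k)
(96 + j(-12, 0))*(-77) = (96 + (8 + 2*(-12)))*(-77) = (96 + (8 - 24))*(-77) = (96 - 16)*(-77) = 80*(-77) = -6160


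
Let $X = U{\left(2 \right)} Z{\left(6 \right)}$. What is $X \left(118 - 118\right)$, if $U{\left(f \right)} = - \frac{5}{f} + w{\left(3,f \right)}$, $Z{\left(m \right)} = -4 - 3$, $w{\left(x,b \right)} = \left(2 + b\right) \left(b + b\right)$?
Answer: $0$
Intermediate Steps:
$w{\left(x,b \right)} = 2 b \left(2 + b\right)$ ($w{\left(x,b \right)} = \left(2 + b\right) 2 b = 2 b \left(2 + b\right)$)
$Z{\left(m \right)} = -7$
$U{\left(f \right)} = - \frac{5}{f} + 2 f \left(2 + f\right)$
$X = - \frac{189}{2}$ ($X = \frac{-5 + 2 \cdot 2^{2} \left(2 + 2\right)}{2} \left(-7\right) = \frac{-5 + 2 \cdot 4 \cdot 4}{2} \left(-7\right) = \frac{-5 + 32}{2} \left(-7\right) = \frac{1}{2} \cdot 27 \left(-7\right) = \frac{27}{2} \left(-7\right) = - \frac{189}{2} \approx -94.5$)
$X \left(118 - 118\right) = - \frac{189 \left(118 - 118\right)}{2} = \left(- \frac{189}{2}\right) 0 = 0$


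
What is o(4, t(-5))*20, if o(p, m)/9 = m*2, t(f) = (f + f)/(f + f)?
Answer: 360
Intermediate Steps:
t(f) = 1 (t(f) = (2*f)/((2*f)) = (2*f)*(1/(2*f)) = 1)
o(p, m) = 18*m (o(p, m) = 9*(m*2) = 9*(2*m) = 18*m)
o(4, t(-5))*20 = (18*1)*20 = 18*20 = 360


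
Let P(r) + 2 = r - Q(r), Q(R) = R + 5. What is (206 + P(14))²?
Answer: 39601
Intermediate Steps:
Q(R) = 5 + R
P(r) = -7 (P(r) = -2 + (r - (5 + r)) = -2 + (r + (-5 - r)) = -2 - 5 = -7)
(206 + P(14))² = (206 - 7)² = 199² = 39601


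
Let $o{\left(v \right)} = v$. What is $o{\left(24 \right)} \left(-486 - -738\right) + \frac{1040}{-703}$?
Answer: $\frac{4250704}{703} \approx 6046.5$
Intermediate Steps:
$o{\left(24 \right)} \left(-486 - -738\right) + \frac{1040}{-703} = 24 \left(-486 - -738\right) + \frac{1040}{-703} = 24 \left(-486 + 738\right) + 1040 \left(- \frac{1}{703}\right) = 24 \cdot 252 - \frac{1040}{703} = 6048 - \frac{1040}{703} = \frac{4250704}{703}$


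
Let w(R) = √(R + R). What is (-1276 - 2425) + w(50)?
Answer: -3691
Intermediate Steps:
w(R) = √2*√R (w(R) = √(2*R) = √2*√R)
(-1276 - 2425) + w(50) = (-1276 - 2425) + √2*√50 = -3701 + √2*(5*√2) = -3701 + 10 = -3691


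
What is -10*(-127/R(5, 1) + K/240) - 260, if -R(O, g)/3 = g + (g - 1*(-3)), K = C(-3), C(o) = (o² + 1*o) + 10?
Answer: -1036/3 ≈ -345.33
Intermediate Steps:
C(o) = 10 + o + o² (C(o) = (o² + o) + 10 = (o + o²) + 10 = 10 + o + o²)
K = 16 (K = 10 - 3 + (-3)² = 10 - 3 + 9 = 16)
R(O, g) = -9 - 6*g (R(O, g) = -3*(g + (g - 1*(-3))) = -3*(g + (g + 3)) = -3*(g + (3 + g)) = -3*(3 + 2*g) = -9 - 6*g)
-10*(-127/R(5, 1) + K/240) - 260 = -10*(-127/(-9 - 6*1) + 16/240) - 260 = -10*(-127/(-9 - 6) + 16*(1/240)) - 260 = -10*(-127/(-15) + 1/15) - 260 = -10*(-127*(-1/15) + 1/15) - 260 = -10*(127/15 + 1/15) - 260 = -10*128/15 - 260 = -256/3 - 260 = -1036/3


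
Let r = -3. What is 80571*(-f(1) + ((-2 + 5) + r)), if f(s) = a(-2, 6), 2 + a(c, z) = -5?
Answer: 563997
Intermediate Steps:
a(c, z) = -7 (a(c, z) = -2 - 5 = -7)
f(s) = -7
80571*(-f(1) + ((-2 + 5) + r)) = 80571*(-1*(-7) + ((-2 + 5) - 3)) = 80571*(7 + (3 - 3)) = 80571*(7 + 0) = 80571*7 = 563997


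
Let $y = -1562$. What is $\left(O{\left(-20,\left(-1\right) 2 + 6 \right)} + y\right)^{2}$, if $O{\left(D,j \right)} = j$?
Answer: $2427364$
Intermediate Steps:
$\left(O{\left(-20,\left(-1\right) 2 + 6 \right)} + y\right)^{2} = \left(\left(\left(-1\right) 2 + 6\right) - 1562\right)^{2} = \left(\left(-2 + 6\right) - 1562\right)^{2} = \left(4 - 1562\right)^{2} = \left(-1558\right)^{2} = 2427364$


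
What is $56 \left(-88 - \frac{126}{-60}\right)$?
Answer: $- \frac{24052}{5} \approx -4810.4$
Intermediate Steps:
$56 \left(-88 - \frac{126}{-60}\right) = 56 \left(-88 - - \frac{21}{10}\right) = 56 \left(-88 + \frac{21}{10}\right) = 56 \left(- \frac{859}{10}\right) = - \frac{24052}{5}$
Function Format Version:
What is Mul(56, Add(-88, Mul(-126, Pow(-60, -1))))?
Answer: Rational(-24052, 5) ≈ -4810.4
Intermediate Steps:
Mul(56, Add(-88, Mul(-126, Pow(-60, -1)))) = Mul(56, Add(-88, Mul(-126, Rational(-1, 60)))) = Mul(56, Add(-88, Rational(21, 10))) = Mul(56, Rational(-859, 10)) = Rational(-24052, 5)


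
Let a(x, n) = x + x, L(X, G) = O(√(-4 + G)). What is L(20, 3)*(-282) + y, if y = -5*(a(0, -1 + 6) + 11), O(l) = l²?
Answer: 227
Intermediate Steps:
L(X, G) = -4 + G (L(X, G) = (√(-4 + G))² = -4 + G)
a(x, n) = 2*x
y = -55 (y = -5*(2*0 + 11) = -5*(0 + 11) = -5*11 = -55)
L(20, 3)*(-282) + y = (-4 + 3)*(-282) - 55 = -1*(-282) - 55 = 282 - 55 = 227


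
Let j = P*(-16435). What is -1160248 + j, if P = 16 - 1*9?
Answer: -1275293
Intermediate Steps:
P = 7 (P = 16 - 9 = 7)
j = -115045 (j = 7*(-16435) = -115045)
-1160248 + j = -1160248 - 115045 = -1275293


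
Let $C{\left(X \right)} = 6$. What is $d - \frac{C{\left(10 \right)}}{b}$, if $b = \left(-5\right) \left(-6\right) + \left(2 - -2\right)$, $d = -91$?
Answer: $- \frac{1550}{17} \approx -91.177$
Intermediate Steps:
$b = 34$ ($b = 30 + \left(2 + 2\right) = 30 + 4 = 34$)
$d - \frac{C{\left(10 \right)}}{b} = -91 - \frac{6}{34} = -91 - 6 \cdot \frac{1}{34} = -91 - \frac{3}{17} = - \frac{1550}{17}$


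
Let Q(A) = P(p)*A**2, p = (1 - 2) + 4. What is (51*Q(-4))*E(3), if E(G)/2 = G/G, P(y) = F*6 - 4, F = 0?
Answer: -6528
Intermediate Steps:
p = 3 (p = -1 + 4 = 3)
P(y) = -4 (P(y) = 0*6 - 4 = 0 - 4 = -4)
Q(A) = -4*A**2
E(G) = 2 (E(G) = 2*(G/G) = 2*1 = 2)
(51*Q(-4))*E(3) = (51*(-4*(-4)**2))*2 = (51*(-4*16))*2 = (51*(-64))*2 = -3264*2 = -6528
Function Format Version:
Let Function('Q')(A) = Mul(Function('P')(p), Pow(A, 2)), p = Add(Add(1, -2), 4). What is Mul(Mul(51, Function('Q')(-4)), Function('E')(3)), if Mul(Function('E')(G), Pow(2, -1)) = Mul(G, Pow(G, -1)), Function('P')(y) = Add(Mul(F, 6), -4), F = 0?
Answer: -6528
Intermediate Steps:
p = 3 (p = Add(-1, 4) = 3)
Function('P')(y) = -4 (Function('P')(y) = Add(Mul(0, 6), -4) = Add(0, -4) = -4)
Function('Q')(A) = Mul(-4, Pow(A, 2))
Function('E')(G) = 2 (Function('E')(G) = Mul(2, Mul(G, Pow(G, -1))) = Mul(2, 1) = 2)
Mul(Mul(51, Function('Q')(-4)), Function('E')(3)) = Mul(Mul(51, Mul(-4, Pow(-4, 2))), 2) = Mul(Mul(51, Mul(-4, 16)), 2) = Mul(Mul(51, -64), 2) = Mul(-3264, 2) = -6528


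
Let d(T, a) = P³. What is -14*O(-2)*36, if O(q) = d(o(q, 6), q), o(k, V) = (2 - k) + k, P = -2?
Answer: 4032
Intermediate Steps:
o(k, V) = 2
d(T, a) = -8 (d(T, a) = (-2)³ = -8)
O(q) = -8
-14*O(-2)*36 = -14*(-8)*36 = 112*36 = 4032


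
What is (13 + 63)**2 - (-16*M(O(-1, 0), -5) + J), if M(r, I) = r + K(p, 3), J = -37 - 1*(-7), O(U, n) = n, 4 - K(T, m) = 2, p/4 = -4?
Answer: 5838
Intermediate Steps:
p = -16 (p = 4*(-4) = -16)
K(T, m) = 2 (K(T, m) = 4 - 1*2 = 4 - 2 = 2)
J = -30 (J = -37 + 7 = -30)
M(r, I) = 2 + r (M(r, I) = r + 2 = 2 + r)
(13 + 63)**2 - (-16*M(O(-1, 0), -5) + J) = (13 + 63)**2 - (-16*(2 + 0) - 30) = 76**2 - (-16*2 - 30) = 5776 - (-32 - 30) = 5776 - 1*(-62) = 5776 + 62 = 5838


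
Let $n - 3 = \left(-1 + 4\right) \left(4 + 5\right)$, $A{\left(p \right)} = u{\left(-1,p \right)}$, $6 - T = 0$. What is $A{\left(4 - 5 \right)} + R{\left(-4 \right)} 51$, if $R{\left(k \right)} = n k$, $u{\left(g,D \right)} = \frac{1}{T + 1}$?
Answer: $- \frac{42839}{7} \approx -6119.9$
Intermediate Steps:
$T = 6$ ($T = 6 - 0 = 6 + 0 = 6$)
$u{\left(g,D \right)} = \frac{1}{7}$ ($u{\left(g,D \right)} = \frac{1}{6 + 1} = \frac{1}{7}$)
$A{\left(p \right)} = \frac{1}{7}$
$n = 30$ ($n = 3 + \left(-1 + 4\right) \left(4 + 5\right) = 3 + 3 \cdot 9 = 3 + 27 = 30$)
$R{\left(k \right)} = 30 k$
$A{\left(4 - 5 \right)} + R{\left(-4 \right)} 51 = \frac{1}{7} + 30 \left(-4\right) 51 = \frac{1}{7} - 6120 = - \frac{42839}{7}$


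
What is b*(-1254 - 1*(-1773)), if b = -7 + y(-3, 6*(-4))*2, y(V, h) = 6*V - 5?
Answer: -27507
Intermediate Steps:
y(V, h) = -5 + 6*V
b = -53 (b = -7 + (-5 + 6*(-3))*2 = -7 + (-5 - 18)*2 = -7 - 23*2 = -7 - 46 = -53)
b*(-1254 - 1*(-1773)) = -53*(-1254 - 1*(-1773)) = -53*(-1254 + 1773) = -53*519 = -27507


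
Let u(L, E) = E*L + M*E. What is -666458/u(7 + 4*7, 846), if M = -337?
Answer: 333229/127746 ≈ 2.6085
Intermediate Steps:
u(L, E) = -337*E + E*L (u(L, E) = E*L - 337*E = -337*E + E*L)
-666458/u(7 + 4*7, 846) = -666458*1/(846*(-337 + (7 + 4*7))) = -666458*1/(846*(-337 + (7 + 28))) = -666458*1/(846*(-337 + 35)) = -666458/(846*(-302)) = -666458/(-255492) = -666458*(-1/255492) = 333229/127746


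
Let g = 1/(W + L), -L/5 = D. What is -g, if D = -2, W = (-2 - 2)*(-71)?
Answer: -1/294 ≈ -0.0034014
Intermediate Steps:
W = 284 (W = -4*(-71) = 284)
L = 10 (L = -5*(-2) = 10)
g = 1/294 (g = 1/(284 + 10) = 1/294 ≈ 0.0034014)
-g = -1*1/294 = -1/294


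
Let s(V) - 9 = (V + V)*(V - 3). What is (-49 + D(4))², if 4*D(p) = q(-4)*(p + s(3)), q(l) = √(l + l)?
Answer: 4633/2 - 637*I*√2 ≈ 2316.5 - 900.85*I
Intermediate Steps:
s(V) = 9 + 2*V*(-3 + V) (s(V) = 9 + (V + V)*(V - 3) = 9 + (2*V)*(-3 + V) = 9 + 2*V*(-3 + V))
q(l) = √2*√l (q(l) = √(2*l) = √2*√l)
D(p) = I*√2*(9 + p)/2 (D(p) = ((√2*√(-4))*(p + (9 - 6*3 + 2*3²)))/4 = ((√2*(2*I))*(p + (9 - 18 + 2*9)))/4 = ((2*I*√2)*(p + (9 - 18 + 18)))/4 = ((2*I*√2)*(p + 9))/4 = ((2*I*√2)*(9 + p))/4 = (2*I*√2*(9 + p))/4 = I*√2*(9 + p)/2)
(-49 + D(4))² = (-49 + I*√2*(9 + 4)/2)² = (-49 + (½)*I*√2*13)² = (-49 + 13*I*√2/2)²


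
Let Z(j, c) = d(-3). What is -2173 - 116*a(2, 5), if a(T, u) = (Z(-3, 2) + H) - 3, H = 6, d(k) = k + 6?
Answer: -2869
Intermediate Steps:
d(k) = 6 + k
Z(j, c) = 3 (Z(j, c) = 6 - 3 = 3)
a(T, u) = 6 (a(T, u) = (3 + 6) - 3 = 9 - 3 = 6)
-2173 - 116*a(2, 5) = -2173 - 116*6 = -2173 - 696 = -2869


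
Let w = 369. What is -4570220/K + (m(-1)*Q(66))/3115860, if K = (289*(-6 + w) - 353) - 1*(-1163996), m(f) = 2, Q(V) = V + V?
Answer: -431510024/119776491 ≈ -3.6026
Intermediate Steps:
Q(V) = 2*V
K = 1268550 (K = (289*(-6 + 369) - 353) - 1*(-1163996) = (289*363 - 353) + 1163996 = (104907 - 353) + 1163996 = 104554 + 1163996 = 1268550)
-4570220/K + (m(-1)*Q(66))/3115860 = -4570220/1268550 + (2*(2*66))/3115860 = -4570220*1/1268550 + (2*132)*(1/3115860) = -457022/126855 + 264*(1/3115860) = -457022/126855 + 2/23605 = -431510024/119776491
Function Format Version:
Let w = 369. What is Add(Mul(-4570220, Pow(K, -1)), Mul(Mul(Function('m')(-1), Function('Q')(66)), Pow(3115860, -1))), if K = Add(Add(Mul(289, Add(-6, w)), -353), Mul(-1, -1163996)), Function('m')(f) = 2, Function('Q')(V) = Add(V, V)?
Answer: Rational(-431510024, 119776491) ≈ -3.6026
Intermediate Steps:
Function('Q')(V) = Mul(2, V)
K = 1268550 (K = Add(Add(Mul(289, Add(-6, 369)), -353), Mul(-1, -1163996)) = Add(Add(Mul(289, 363), -353), 1163996) = Add(Add(104907, -353), 1163996) = Add(104554, 1163996) = 1268550)
Add(Mul(-4570220, Pow(K, -1)), Mul(Mul(Function('m')(-1), Function('Q')(66)), Pow(3115860, -1))) = Add(Mul(-4570220, Pow(1268550, -1)), Mul(Mul(2, Mul(2, 66)), Pow(3115860, -1))) = Add(Mul(-4570220, Rational(1, 1268550)), Mul(Mul(2, 132), Rational(1, 3115860))) = Add(Rational(-457022, 126855), Mul(264, Rational(1, 3115860))) = Add(Rational(-457022, 126855), Rational(2, 23605)) = Rational(-431510024, 119776491)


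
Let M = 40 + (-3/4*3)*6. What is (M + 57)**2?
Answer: 27889/4 ≈ 6972.3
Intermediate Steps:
M = 53/2 (M = 40 + (-3*1/4*3)*6 = 40 - 3/4*3*6 = 40 - 9/4*6 = 40 - 27/2 = 53/2 ≈ 26.500)
(M + 57)**2 = (53/2 + 57)**2 = (167/2)**2 = 27889/4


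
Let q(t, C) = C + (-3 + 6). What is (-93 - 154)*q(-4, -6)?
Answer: 741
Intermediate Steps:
q(t, C) = 3 + C (q(t, C) = C + 3 = 3 + C)
(-93 - 154)*q(-4, -6) = (-93 - 154)*(3 - 6) = -247*(-3) = 741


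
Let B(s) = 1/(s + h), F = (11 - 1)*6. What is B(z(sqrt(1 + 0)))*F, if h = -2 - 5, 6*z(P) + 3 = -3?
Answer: -15/2 ≈ -7.5000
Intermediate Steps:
z(P) = -1 (z(P) = -1/2 + (1/6)*(-3) = -1/2 - 1/2 = -1)
F = 60 (F = 10*6 = 60)
h = -7
B(s) = 1/(-7 + s) (B(s) = 1/(s - 7) = 1/(-7 + s))
B(z(sqrt(1 + 0)))*F = 60/(-7 - 1) = 60/(-8) = -1/8*60 = -15/2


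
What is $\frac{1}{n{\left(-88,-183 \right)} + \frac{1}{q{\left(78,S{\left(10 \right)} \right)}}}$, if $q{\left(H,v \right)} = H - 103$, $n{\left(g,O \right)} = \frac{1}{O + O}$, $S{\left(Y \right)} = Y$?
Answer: $- \frac{9150}{391} \approx -23.402$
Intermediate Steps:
$n{\left(g,O \right)} = \frac{1}{2 O}$
$q{\left(H,v \right)} = -103 + H$
$\frac{1}{n{\left(-88,-183 \right)} + \frac{1}{q{\left(78,S{\left(10 \right)} \right)}}} = \frac{1}{\frac{1}{2 \left(-183\right)} + \frac{1}{-103 + 78}} = \frac{1}{\frac{1}{2} \left(- \frac{1}{183}\right) + \frac{1}{-25}} = \frac{1}{- \frac{1}{366} - \frac{1}{25}} = \frac{1}{- \frac{391}{9150}} = - \frac{9150}{391}$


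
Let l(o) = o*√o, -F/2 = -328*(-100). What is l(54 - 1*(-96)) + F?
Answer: -65600 + 750*√6 ≈ -63763.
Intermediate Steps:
F = -65600 (F = -(-656)*(-100) = -2*32800 = -65600)
l(o) = o^(3/2)
l(54 - 1*(-96)) + F = (54 - 1*(-96))^(3/2) - 65600 = (54 + 96)^(3/2) - 65600 = 150^(3/2) - 65600 = 750*√6 - 65600 = -65600 + 750*√6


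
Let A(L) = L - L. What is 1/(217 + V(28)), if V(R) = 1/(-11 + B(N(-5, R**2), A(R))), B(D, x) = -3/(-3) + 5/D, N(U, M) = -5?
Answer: 11/2386 ≈ 0.0046102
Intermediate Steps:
A(L) = 0
B(D, x) = 1 + 5/D (B(D, x) = -3*(-1/3) + 5/D = 1 + 5/D)
V(R) = -1/11 (V(R) = 1/(-11 + (5 - 5)/(-5)) = 1/(-11 - 1/5*0) = 1/(-11 + 0) = 1/(-11) = -1/11)
1/(217 + V(28)) = 1/(217 - 1/11) = 1/(2386/11) = 11/2386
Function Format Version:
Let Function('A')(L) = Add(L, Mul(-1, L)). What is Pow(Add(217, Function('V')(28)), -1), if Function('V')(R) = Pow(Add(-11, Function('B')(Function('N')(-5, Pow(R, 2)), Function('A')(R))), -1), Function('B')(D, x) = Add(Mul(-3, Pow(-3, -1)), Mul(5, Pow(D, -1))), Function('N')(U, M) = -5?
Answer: Rational(11, 2386) ≈ 0.0046102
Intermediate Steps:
Function('A')(L) = 0
Function('B')(D, x) = Add(1, Mul(5, Pow(D, -1))) (Function('B')(D, x) = Add(Mul(-3, Rational(-1, 3)), Mul(5, Pow(D, -1))) = Add(1, Mul(5, Pow(D, -1))))
Function('V')(R) = Rational(-1, 11) (Function('V')(R) = Pow(Add(-11, Mul(Pow(-5, -1), Add(5, -5))), -1) = Pow(Add(-11, Mul(Rational(-1, 5), 0)), -1) = Pow(Add(-11, 0), -1) = Pow(-11, -1) = Rational(-1, 11))
Pow(Add(217, Function('V')(28)), -1) = Pow(Add(217, Rational(-1, 11)), -1) = Pow(Rational(2386, 11), -1) = Rational(11, 2386)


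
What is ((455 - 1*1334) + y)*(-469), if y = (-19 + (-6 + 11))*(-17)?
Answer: 300629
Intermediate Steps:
y = 238 (y = (-19 + 5)*(-17) = -14*(-17) = 238)
((455 - 1*1334) + y)*(-469) = ((455 - 1*1334) + 238)*(-469) = ((455 - 1334) + 238)*(-469) = (-879 + 238)*(-469) = -641*(-469) = 300629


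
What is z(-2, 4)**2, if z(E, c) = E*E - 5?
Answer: 1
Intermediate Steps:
z(E, c) = -5 + E**2 (z(E, c) = E**2 - 5 = -5 + E**2)
z(-2, 4)**2 = (-5 + (-2)**2)**2 = (-5 + 4)**2 = (-1)**2 = 1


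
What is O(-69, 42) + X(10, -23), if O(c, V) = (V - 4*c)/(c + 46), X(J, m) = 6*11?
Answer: 1200/23 ≈ 52.174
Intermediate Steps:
X(J, m) = 66
O(c, V) = (V - 4*c)/(46 + c)
O(-69, 42) + X(10, -23) = (42 - 4*(-69))/(46 - 69) + 66 = (42 + 276)/(-23) + 66 = -1/23*318 + 66 = -318/23 + 66 = 1200/23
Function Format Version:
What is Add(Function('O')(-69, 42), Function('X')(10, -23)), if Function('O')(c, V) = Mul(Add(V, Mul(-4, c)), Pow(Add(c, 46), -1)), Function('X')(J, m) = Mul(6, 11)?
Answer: Rational(1200, 23) ≈ 52.174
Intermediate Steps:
Function('X')(J, m) = 66
Function('O')(c, V) = Mul(Pow(Add(46, c), -1), Add(V, Mul(-4, c))) (Function('O')(c, V) = Mul(Add(V, Mul(-4, c)), Pow(Add(46, c), -1)) = Mul(Pow(Add(46, c), -1), Add(V, Mul(-4, c))))
Add(Function('O')(-69, 42), Function('X')(10, -23)) = Add(Mul(Pow(Add(46, -69), -1), Add(42, Mul(-4, -69))), 66) = Add(Mul(Pow(-23, -1), Add(42, 276)), 66) = Add(Mul(Rational(-1, 23), 318), 66) = Add(Rational(-318, 23), 66) = Rational(1200, 23)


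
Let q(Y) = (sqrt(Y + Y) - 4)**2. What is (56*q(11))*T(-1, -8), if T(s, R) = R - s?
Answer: -14896 + 3136*sqrt(22) ≈ -186.86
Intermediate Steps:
q(Y) = (-4 + sqrt(2)*sqrt(Y))**2 (q(Y) = (sqrt(2*Y) - 4)**2 = (sqrt(2)*sqrt(Y) - 4)**2 = (-4 + sqrt(2)*sqrt(Y))**2)
(56*q(11))*T(-1, -8) = (56*(-4 + sqrt(2)*sqrt(11))**2)*(-8 - 1*(-1)) = (56*(-4 + sqrt(22))**2)*(-8 + 1) = (56*(-4 + sqrt(22))**2)*(-7) = -392*(-4 + sqrt(22))**2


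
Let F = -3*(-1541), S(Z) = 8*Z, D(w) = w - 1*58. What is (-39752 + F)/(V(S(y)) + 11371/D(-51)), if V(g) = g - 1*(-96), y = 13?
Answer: -3829061/10429 ≈ -367.16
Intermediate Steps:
D(w) = -58 + w (D(w) = w - 58 = -58 + w)
F = 4623
V(g) = 96 + g (V(g) = g + 96 = 96 + g)
(-39752 + F)/(V(S(y)) + 11371/D(-51)) = (-39752 + 4623)/((96 + 8*13) + 11371/(-58 - 51)) = -35129/((96 + 104) + 11371/(-109)) = -35129/(200 + 11371*(-1/109)) = -35129/(200 - 11371/109) = -35129/10429/109 = -35129*109/10429 = -3829061/10429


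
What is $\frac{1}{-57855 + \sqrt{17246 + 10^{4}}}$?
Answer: $- \frac{1015}{58722347} - \frac{\sqrt{27246}}{3347173779} \approx -1.7334 \cdot 10^{-5}$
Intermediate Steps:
$\frac{1}{-57855 + \sqrt{17246 + 10^{4}}} = \frac{1}{-57855 + \sqrt{17246 + 10000}} = \frac{1}{-57855 + \sqrt{27246}}$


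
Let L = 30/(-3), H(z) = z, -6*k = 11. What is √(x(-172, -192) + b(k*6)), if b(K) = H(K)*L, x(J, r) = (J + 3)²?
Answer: √28671 ≈ 169.33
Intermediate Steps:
k = -11/6 (k = -⅙*11 = -11/6 ≈ -1.8333)
x(J, r) = (3 + J)²
L = -10 (L = 30*(-⅓) = -10)
b(K) = -10*K (b(K) = K*(-10) = -10*K)
√(x(-172, -192) + b(k*6)) = √((3 - 172)² - (-55)*6/3) = √((-169)² - 10*(-11)) = √(28561 + 110) = √28671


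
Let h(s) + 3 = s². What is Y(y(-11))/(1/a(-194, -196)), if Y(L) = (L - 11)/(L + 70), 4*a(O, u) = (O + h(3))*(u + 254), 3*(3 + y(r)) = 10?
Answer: 87232/211 ≈ 413.42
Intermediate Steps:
y(r) = ⅓ (y(r) = -3 + (⅓)*10 = -3 + 10/3 = ⅓)
h(s) = -3 + s²
a(O, u) = (6 + O)*(254 + u)/4 (a(O, u) = ((O + (-3 + 3²))*(u + 254))/4 = ((O + (-3 + 9))*(254 + u))/4 = ((O + 6)*(254 + u))/4 = ((6 + O)*(254 + u))/4 = (6 + O)*(254 + u)/4)
Y(L) = (-11 + L)/(70 + L)
Y(y(-11))/(1/a(-194, -196)) = ((-11 + ⅓)/(70 + ⅓))/(1/(381 + (3/2)*(-196) + (127/2)*(-194) + (¼)*(-194)*(-196))) = (-32/3/(211/3))/(1/(381 - 294 - 12319 + 9506)) = ((3/211)*(-32/3))/(1/(-2726)) = -32/(211*(-1/2726)) = -32/211*(-2726) = 87232/211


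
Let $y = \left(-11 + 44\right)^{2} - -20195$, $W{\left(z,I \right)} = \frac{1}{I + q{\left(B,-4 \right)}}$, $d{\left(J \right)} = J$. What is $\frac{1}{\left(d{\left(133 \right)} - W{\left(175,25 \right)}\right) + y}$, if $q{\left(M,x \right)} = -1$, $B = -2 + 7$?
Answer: $\frac{24}{514007} \approx 4.6692 \cdot 10^{-5}$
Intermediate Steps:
$B = 5$
$W{\left(z,I \right)} = \frac{1}{-1 + I}$ ($W{\left(z,I \right)} = \frac{1}{I - 1} = \frac{1}{-1 + I}$)
$y = 21284$ ($y = 33^{2} + 20195 = 1089 + 20195 = 21284$)
$\frac{1}{\left(d{\left(133 \right)} - W{\left(175,25 \right)}\right) + y} = \frac{1}{\left(133 - \frac{1}{-1 + 25}\right) + 21284} = \frac{1}{\left(133 - \frac{1}{24}\right) + 21284} = \frac{1}{\frac{3191}{24} + 21284} = \frac{1}{\frac{514007}{24}} = \frac{24}{514007}$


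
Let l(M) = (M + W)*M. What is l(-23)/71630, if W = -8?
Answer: 713/71630 ≈ 0.0099539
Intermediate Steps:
l(M) = M*(-8 + M) (l(M) = (M - 8)*M = (-8 + M)*M = M*(-8 + M))
l(-23)/71630 = -23*(-8 - 23)/71630 = -23*(-31)*(1/71630) = 713*(1/71630) = 713/71630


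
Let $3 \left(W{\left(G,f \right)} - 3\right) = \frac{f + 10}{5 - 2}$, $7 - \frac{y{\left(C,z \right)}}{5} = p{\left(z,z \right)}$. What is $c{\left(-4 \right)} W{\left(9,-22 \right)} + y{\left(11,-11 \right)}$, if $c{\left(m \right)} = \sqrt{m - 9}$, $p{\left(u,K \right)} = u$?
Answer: $90 + \frac{5 i \sqrt{13}}{3} \approx 90.0 + 6.0093 i$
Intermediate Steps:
$y{\left(C,z \right)} = 35 - 5 z$
$W{\left(G,f \right)} = \frac{37}{9} + \frac{f}{9}$ ($W{\left(G,f \right)} = 3 + \frac{\left(f + 10\right) \frac{1}{5 - 2}}{3} = 3 + \frac{\left(10 + f\right) \frac{1}{3}}{3} = 3 + \frac{\frac{10}{3} + \frac{f}{3}}{3} = 3 + \left(\frac{10}{9} + \frac{f}{9}\right) = \frac{37}{9} + \frac{f}{9}$)
$c{\left(m \right)} = \sqrt{-9 + m}$ ($c{\left(m \right)} = \sqrt{m - 9} = \sqrt{-9 + m}$)
$c{\left(-4 \right)} W{\left(9,-22 \right)} + y{\left(11,-11 \right)} = \sqrt{-9 - 4} \left(\frac{37}{9} + \frac{1}{9} \left(-22\right)\right) + \left(35 - -55\right) = \sqrt{-13} \left(\frac{37}{9} - \frac{22}{9}\right) + \left(35 + 55\right) = i \sqrt{13} \cdot \frac{5}{3} + 90 = \frac{5 i \sqrt{13}}{3} + 90 = 90 + \frac{5 i \sqrt{13}}{3}$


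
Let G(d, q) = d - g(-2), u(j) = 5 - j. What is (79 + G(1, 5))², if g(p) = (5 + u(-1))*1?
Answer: 4761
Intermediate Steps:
g(p) = 11 (g(p) = (5 + (5 - 1*(-1)))*1 = (5 + (5 + 1))*1 = (5 + 6)*1 = 11*1 = 11)
G(d, q) = -11 + d (G(d, q) = d - 1*11 = d - 11 = -11 + d)
(79 + G(1, 5))² = (79 + (-11 + 1))² = (79 - 10)² = 69² = 4761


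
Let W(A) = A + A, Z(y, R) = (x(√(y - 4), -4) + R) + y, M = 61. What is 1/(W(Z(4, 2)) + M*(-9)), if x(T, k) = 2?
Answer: -1/533 ≈ -0.0018762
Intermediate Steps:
Z(y, R) = 2 + R + y (Z(y, R) = (2 + R) + y = 2 + R + y)
W(A) = 2*A
1/(W(Z(4, 2)) + M*(-9)) = 1/(2*(2 + 2 + 4) + 61*(-9)) = 1/(2*8 - 549) = 1/(16 - 549) = 1/(-533) = -1/533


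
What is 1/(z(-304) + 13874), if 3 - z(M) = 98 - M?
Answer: 1/13475 ≈ 7.4212e-5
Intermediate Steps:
z(M) = -95 + M (z(M) = 3 - (98 - M) = 3 + (-98 + M) = -95 + M)
1/(z(-304) + 13874) = 1/((-95 - 304) + 13874) = 1/(-399 + 13874) = 1/13475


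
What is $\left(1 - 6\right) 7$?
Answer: $-35$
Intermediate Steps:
$\left(1 - 6\right) 7 = \left(-5\right) 7 = -35$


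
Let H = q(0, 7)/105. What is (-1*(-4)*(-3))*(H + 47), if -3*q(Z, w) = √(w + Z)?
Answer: -564 + 4*√7/105 ≈ -563.90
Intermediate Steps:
q(Z, w) = -√(Z + w)/3 (q(Z, w) = -√(w + Z)/3 = -√(Z + w)/3)
H = -√7/315 (H = -√(0 + 7)/3/105 = -√7/3*(1/105) = -√7/315 ≈ -0.0083992)
(-1*(-4)*(-3))*(H + 47) = (-1*(-4)*(-3))*(-√7/315 + 47) = (4*(-3))*(47 - √7/315) = -12*(47 - √7/315) = -564 + 4*√7/105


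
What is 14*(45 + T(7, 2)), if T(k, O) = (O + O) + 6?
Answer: 770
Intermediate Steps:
T(k, O) = 6 + 2*O (T(k, O) = 2*O + 6 = 6 + 2*O)
14*(45 + T(7, 2)) = 14*(45 + (6 + 2*2)) = 14*(45 + (6 + 4)) = 14*(45 + 10) = 14*55 = 770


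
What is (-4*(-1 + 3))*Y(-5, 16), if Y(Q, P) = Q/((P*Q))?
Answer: -1/2 ≈ -0.50000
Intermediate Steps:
Y(Q, P) = 1/P (Y(Q, P) = Q*(1/(P*Q)) = 1/P)
(-4*(-1 + 3))*Y(-5, 16) = -4*(-1 + 3)/16 = -4*2*(1/16) = -8*1/16 = -1/2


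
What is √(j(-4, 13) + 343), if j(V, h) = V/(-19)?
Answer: √123899/19 ≈ 18.526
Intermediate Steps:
j(V, h) = -V/19 (j(V, h) = V*(-1/19) = -V/19)
√(j(-4, 13) + 343) = √(-1/19*(-4) + 343) = √(4/19 + 343) = √(6521/19) = √123899/19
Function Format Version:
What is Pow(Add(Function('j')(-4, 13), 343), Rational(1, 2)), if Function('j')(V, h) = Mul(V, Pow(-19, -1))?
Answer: Mul(Rational(1, 19), Pow(123899, Rational(1, 2))) ≈ 18.526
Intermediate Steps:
Function('j')(V, h) = Mul(Rational(-1, 19), V) (Function('j')(V, h) = Mul(V, Rational(-1, 19)) = Mul(Rational(-1, 19), V))
Pow(Add(Function('j')(-4, 13), 343), Rational(1, 2)) = Pow(Add(Mul(Rational(-1, 19), -4), 343), Rational(1, 2)) = Pow(Add(Rational(4, 19), 343), Rational(1, 2)) = Pow(Rational(6521, 19), Rational(1, 2)) = Mul(Rational(1, 19), Pow(123899, Rational(1, 2)))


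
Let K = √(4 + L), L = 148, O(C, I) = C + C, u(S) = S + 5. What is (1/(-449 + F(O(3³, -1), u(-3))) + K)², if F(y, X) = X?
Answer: 30370969/199809 - 4*√38/447 ≈ 151.94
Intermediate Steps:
u(S) = 5 + S
O(C, I) = 2*C
K = 2*√38 (K = √(4 + 148) = √152 = 2*√38 ≈ 12.329)
(1/(-449 + F(O(3³, -1), u(-3))) + K)² = (1/(-449 + (5 - 3)) + 2*√38)² = (1/(-449 + 2) + 2*√38)² = (1/(-447) + 2*√38)² = (-1/447 + 2*√38)²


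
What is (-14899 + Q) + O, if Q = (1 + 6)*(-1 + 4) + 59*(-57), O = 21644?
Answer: 3403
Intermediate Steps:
Q = -3342 (Q = 7*3 - 3363 = 21 - 3363 = -3342)
(-14899 + Q) + O = (-14899 - 3342) + 21644 = -18241 + 21644 = 3403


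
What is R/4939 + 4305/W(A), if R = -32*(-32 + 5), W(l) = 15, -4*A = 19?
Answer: 1418357/4939 ≈ 287.17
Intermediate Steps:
A = -19/4 (A = -¼*19 = -19/4 ≈ -4.7500)
R = 864 (R = -32*(-27) = 864)
R/4939 + 4305/W(A) = 864/4939 + 4305/15 = 864*(1/4939) + 4305*(1/15) = 864/4939 + 287 = 1418357/4939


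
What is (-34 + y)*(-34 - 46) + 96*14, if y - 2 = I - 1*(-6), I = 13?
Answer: 2384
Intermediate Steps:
y = 21 (y = 2 + (13 - 1*(-6)) = 2 + (13 + 6) = 2 + 19 = 21)
(-34 + y)*(-34 - 46) + 96*14 = (-34 + 21)*(-34 - 46) + 96*14 = -13*(-80) + 1344 = 1040 + 1344 = 2384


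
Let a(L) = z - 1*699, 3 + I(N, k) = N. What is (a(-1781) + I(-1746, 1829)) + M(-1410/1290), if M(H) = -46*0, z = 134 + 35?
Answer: -2279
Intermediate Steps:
I(N, k) = -3 + N
z = 169
a(L) = -530 (a(L) = 169 - 1*699 = 169 - 699 = -530)
M(H) = 0
(a(-1781) + I(-1746, 1829)) + M(-1410/1290) = (-530 + (-3 - 1746)) + 0 = (-530 - 1749) + 0 = -2279 + 0 = -2279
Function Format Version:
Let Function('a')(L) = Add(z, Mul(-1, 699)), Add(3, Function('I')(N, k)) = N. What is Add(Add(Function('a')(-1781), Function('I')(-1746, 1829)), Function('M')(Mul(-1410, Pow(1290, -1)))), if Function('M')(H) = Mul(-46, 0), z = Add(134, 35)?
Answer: -2279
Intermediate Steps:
Function('I')(N, k) = Add(-3, N)
z = 169
Function('a')(L) = -530 (Function('a')(L) = Add(169, Mul(-1, 699)) = Add(169, -699) = -530)
Function('M')(H) = 0
Add(Add(Function('a')(-1781), Function('I')(-1746, 1829)), Function('M')(Mul(-1410, Pow(1290, -1)))) = Add(Add(-530, Add(-3, -1746)), 0) = Add(Add(-530, -1749), 0) = Add(-2279, 0) = -2279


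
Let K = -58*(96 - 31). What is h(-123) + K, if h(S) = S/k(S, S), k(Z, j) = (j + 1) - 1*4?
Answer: -158299/42 ≈ -3769.0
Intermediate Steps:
K = -3770 (K = -58*65 = -3770)
k(Z, j) = -3 + j (k(Z, j) = (1 + j) - 4 = -3 + j)
h(S) = S/(-3 + S)
h(-123) + K = -123/(-3 - 123) - 3770 = -123/(-126) - 3770 = -123*(-1/126) - 3770 = 41/42 - 3770 = -158299/42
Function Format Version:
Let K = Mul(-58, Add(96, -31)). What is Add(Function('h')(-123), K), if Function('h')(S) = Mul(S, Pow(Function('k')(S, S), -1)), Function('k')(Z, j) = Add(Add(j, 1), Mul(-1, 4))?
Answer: Rational(-158299, 42) ≈ -3769.0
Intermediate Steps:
K = -3770 (K = Mul(-58, 65) = -3770)
Function('k')(Z, j) = Add(-3, j) (Function('k')(Z, j) = Add(Add(1, j), -4) = Add(-3, j))
Function('h')(S) = Mul(S, Pow(Add(-3, S), -1))
Add(Function('h')(-123), K) = Add(Mul(-123, Pow(Add(-3, -123), -1)), -3770) = Add(Mul(-123, Pow(-126, -1)), -3770) = Add(Mul(-123, Rational(-1, 126)), -3770) = Add(Rational(41, 42), -3770) = Rational(-158299, 42)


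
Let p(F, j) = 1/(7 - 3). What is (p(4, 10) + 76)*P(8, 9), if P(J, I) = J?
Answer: 610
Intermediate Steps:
p(F, j) = ¼ (p(F, j) = 1/4 = ¼)
(p(4, 10) + 76)*P(8, 9) = (¼ + 76)*8 = (305/4)*8 = 610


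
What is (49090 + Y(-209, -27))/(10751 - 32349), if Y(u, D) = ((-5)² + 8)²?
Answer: -50179/21598 ≈ -2.3233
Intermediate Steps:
Y(u, D) = 1089 (Y(u, D) = (25 + 8)² = 33² = 1089)
(49090 + Y(-209, -27))/(10751 - 32349) = (49090 + 1089)/(10751 - 32349) = 50179/(-21598) = 50179*(-1/21598) = -50179/21598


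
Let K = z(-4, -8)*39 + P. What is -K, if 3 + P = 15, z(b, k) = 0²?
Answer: -12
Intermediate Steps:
z(b, k) = 0
P = 12 (P = -3 + 15 = 12)
K = 12 (K = 0*39 + 12 = 0 + 12 = 12)
-K = -1*12 = -12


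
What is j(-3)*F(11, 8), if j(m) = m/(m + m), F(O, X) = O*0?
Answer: 0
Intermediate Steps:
F(O, X) = 0
j(m) = 1/2 (j(m) = m/((2*m)) = m*(1/(2*m)) = 1/2)
j(-3)*F(11, 8) = (1/2)*0 = 0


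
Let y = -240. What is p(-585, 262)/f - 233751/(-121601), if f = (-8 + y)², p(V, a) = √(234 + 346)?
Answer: 233751/121601 + √145/30752 ≈ 1.9227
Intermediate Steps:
p(V, a) = 2*√145 (p(V, a) = √580 = 2*√145)
f = 61504 (f = (-8 - 240)² = (-248)² = 61504)
p(-585, 262)/f - 233751/(-121601) = (2*√145)/61504 - 233751/(-121601) = (2*√145)*(1/61504) - 233751*(-1/121601) = √145/30752 + 233751/121601 = 233751/121601 + √145/30752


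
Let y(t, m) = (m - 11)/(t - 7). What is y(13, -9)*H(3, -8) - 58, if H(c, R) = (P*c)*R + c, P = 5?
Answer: 332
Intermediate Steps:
H(c, R) = c + 5*R*c (H(c, R) = (5*c)*R + c = 5*R*c + c = c + 5*R*c)
y(t, m) = (-11 + m)/(-7 + t)
y(13, -9)*H(3, -8) - 58 = ((-11 - 9)/(-7 + 13))*(3*(1 + 5*(-8))) - 58 = (-20/6)*(3*(1 - 40)) - 58 = ((⅙)*(-20))*(3*(-39)) - 58 = -10/3*(-117) - 58 = 390 - 58 = 332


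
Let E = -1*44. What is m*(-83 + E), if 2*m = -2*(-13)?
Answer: -1651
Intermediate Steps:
E = -44
m = 13 (m = (-2*(-13))/2 = (1/2)*26 = 13)
m*(-83 + E) = 13*(-83 - 44) = 13*(-127) = -1651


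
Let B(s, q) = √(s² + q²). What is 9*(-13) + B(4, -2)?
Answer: -117 + 2*√5 ≈ -112.53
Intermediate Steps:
B(s, q) = √(q² + s²)
9*(-13) + B(4, -2) = 9*(-13) + √((-2)² + 4²) = -117 + √(4 + 16) = -117 + √20 = -117 + 2*√5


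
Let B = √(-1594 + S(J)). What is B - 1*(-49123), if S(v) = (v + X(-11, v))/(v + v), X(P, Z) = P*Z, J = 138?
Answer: 49123 + I*√1599 ≈ 49123.0 + 39.987*I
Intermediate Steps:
S(v) = -5 (S(v) = (v - 11*v)/(v + v) = (-10*v)/((2*v)) = (-10*v)*(1/(2*v)) = -5)
B = I*√1599 (B = √(-1594 - 5) = √(-1599) = I*√1599 ≈ 39.987*I)
B - 1*(-49123) = I*√1599 - 1*(-49123) = I*√1599 + 49123 = 49123 + I*√1599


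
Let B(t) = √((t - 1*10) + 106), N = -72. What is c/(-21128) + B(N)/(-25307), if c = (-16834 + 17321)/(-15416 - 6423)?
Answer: 487/461414392 - 2*√6/25307 ≈ -0.00019253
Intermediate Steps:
B(t) = √(96 + t) (B(t) = √((t - 10) + 106) = √((-10 + t) + 106) = √(96 + t))
c = -487/21839 (c = 487/(-21839) = 487*(-1/21839) = -487/21839 ≈ -0.022300)
c/(-21128) + B(N)/(-25307) = -487/21839/(-21128) + √(96 - 72)/(-25307) = -487/21839*(-1/21128) + √24*(-1/25307) = 487/461414392 + (2*√6)*(-1/25307) = 487/461414392 - 2*√6/25307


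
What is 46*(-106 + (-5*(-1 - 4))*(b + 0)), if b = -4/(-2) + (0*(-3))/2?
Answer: -2576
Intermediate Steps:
b = 2 (b = -4*(-½) + 0*(½) = 2 + 0 = 2)
46*(-106 + (-5*(-1 - 4))*(b + 0)) = 46*(-106 + (-5*(-1 - 4))*(2 + 0)) = 46*(-106 - 5*(-5)*2) = 46*(-106 + 25*2) = 46*(-106 + 50) = 46*(-56) = -2576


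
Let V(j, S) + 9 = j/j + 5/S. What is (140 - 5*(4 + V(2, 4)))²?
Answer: 378225/16 ≈ 23639.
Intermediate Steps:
V(j, S) = -8 + 5/S (V(j, S) = -9 + (j/j + 5/S) = -9 + (1 + 5/S) = -8 + 5/S)
(140 - 5*(4 + V(2, 4)))² = (140 - 5*(4 + (-8 + 5/4)))² = (140 - 5*(4 - 27/4))² = (140 - 5*(-11/4))² = (140 + 55/4)² = (615/4)² = 378225/16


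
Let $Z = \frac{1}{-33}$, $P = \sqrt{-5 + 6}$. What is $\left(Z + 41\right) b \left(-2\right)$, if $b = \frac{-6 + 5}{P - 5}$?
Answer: $- \frac{676}{33} \approx -20.485$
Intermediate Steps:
$P = 1$ ($P = \sqrt{1} = 1$)
$b = \frac{1}{4}$ ($b = \frac{-6 + 5}{1 - 5} = - \frac{1}{-4} = \left(-1\right) \left(- \frac{1}{4}\right) = \frac{1}{4} \approx 0.25$)
$Z = - \frac{1}{33} \approx -0.030303$
$\left(Z + 41\right) b \left(-2\right) = \left(- \frac{1}{33} + 41\right) \frac{1}{4} \left(-2\right) = \frac{1352}{33} \left(- \frac{1}{2}\right) = - \frac{676}{33}$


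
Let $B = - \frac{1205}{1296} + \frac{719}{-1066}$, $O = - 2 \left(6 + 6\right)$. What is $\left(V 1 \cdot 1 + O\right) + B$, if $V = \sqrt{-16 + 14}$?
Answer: $- \frac{17686609}{690768} + i \sqrt{2} \approx -25.604 + 1.4142 i$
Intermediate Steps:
$O = -24$ ($O = \left(-2\right) 12 = -24$)
$V = i \sqrt{2}$ ($V = \sqrt{-2} = i \sqrt{2} \approx 1.4142 i$)
$B = - \frac{1108177}{690768}$ ($B = \left(-1205\right) \frac{1}{1296} + 719 \left(- \frac{1}{1066}\right) = - \frac{1205}{1296} - \frac{719}{1066} = - \frac{1108177}{690768} \approx -1.6043$)
$\left(V 1 \cdot 1 + O\right) + B = \left(i \sqrt{2} \cdot 1 \cdot 1 - 24\right) - \frac{1108177}{690768} = \left(i \sqrt{2} \cdot 1 - 24\right) - \frac{1108177}{690768} = \left(i \sqrt{2} - 24\right) - \frac{1108177}{690768} = \left(-24 + i \sqrt{2}\right) - \frac{1108177}{690768} = - \frac{17686609}{690768} + i \sqrt{2}$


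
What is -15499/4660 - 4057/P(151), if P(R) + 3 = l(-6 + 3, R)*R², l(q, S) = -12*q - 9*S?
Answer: -233759840827/70286141580 ≈ -3.3258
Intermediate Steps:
P(R) = -3 + R²*(36 - 9*R) (P(R) = -3 + (-12*(-6 + 3) - 9*R)*R² = -3 + (-12*(-3) - 9*R)*R² = -3 + (36 - 9*R)*R² = -3 + R²*(36 - 9*R))
-15499/4660 - 4057/P(151) = -15499/4660 - 4057/(-3 + 9*151²*(4 - 1*151)) = -15499*1/4660 - 4057/(-3 + 9*22801*(4 - 151)) = -15499/4660 - 4057/(-3 + 9*22801*(-147)) = -15499/4660 - 4057/(-3 - 30165723) = -15499/4660 - 4057/(-30165726) = -15499/4660 - 4057*(-1/30165726) = -15499/4660 + 4057/30165726 = -233759840827/70286141580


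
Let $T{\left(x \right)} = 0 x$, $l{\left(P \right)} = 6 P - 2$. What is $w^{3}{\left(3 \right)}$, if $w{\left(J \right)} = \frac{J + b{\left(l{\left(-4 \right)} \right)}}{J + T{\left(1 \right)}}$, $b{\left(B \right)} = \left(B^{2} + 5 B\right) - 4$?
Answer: $\frac{161878625}{27} \approx 5.9955 \cdot 10^{6}$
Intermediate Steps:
$l{\left(P \right)} = -2 + 6 P$
$T{\left(x \right)} = 0$
$b{\left(B \right)} = -4 + B^{2} + 5 B$
$w{\left(J \right)} = \frac{542 + J}{J}$ ($w{\left(J \right)} = \frac{J + \left(-4 + \left(-2 + 6 \left(-4\right)\right)^{2} + 5 \left(-2 + 6 \left(-4\right)\right)\right)}{J + 0} = \frac{J + \left(-4 + \left(-2 - 24\right)^{2} + 5 \left(-2 - 24\right)\right)}{J} = \frac{J + \left(-4 + \left(-26\right)^{2} + 5 \left(-26\right)\right)}{J} = \frac{J - -542}{J} = \frac{J + 542}{J} = \frac{542 + J}{J}$)
$w^{3}{\left(3 \right)} = \left(\frac{542 + 3}{3}\right)^{3} = \left(\frac{1}{3} \cdot 545\right)^{3} = \left(\frac{545}{3}\right)^{3} = \frac{161878625}{27}$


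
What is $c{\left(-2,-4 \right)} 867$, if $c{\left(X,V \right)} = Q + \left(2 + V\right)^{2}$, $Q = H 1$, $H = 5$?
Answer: $7803$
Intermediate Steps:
$Q = 5$ ($Q = 5 \cdot 1 = 5$)
$c{\left(X,V \right)} = 5 + \left(2 + V\right)^{2}$
$c{\left(-2,-4 \right)} 867 = \left(5 + \left(2 - 4\right)^{2}\right) 867 = \left(5 + \left(-2\right)^{2}\right) 867 = \left(5 + 4\right) 867 = 9 \cdot 867 = 7803$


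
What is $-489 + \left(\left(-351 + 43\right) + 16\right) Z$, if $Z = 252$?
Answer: $-74073$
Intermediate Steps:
$-489 + \left(\left(-351 + 43\right) + 16\right) Z = -489 + \left(\left(-351 + 43\right) + 16\right) 252 = -489 + \left(-308 + 16\right) 252 = -489 - 73584 = -74073$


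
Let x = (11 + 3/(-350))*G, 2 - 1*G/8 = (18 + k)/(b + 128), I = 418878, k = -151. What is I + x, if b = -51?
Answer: 806971058/1925 ≈ 4.1921e+5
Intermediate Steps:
G = 328/11 (G = 16 - 8*(18 - 151)/(-51 + 128) = 16 - (-1064)/77 = 16 - 8*(-19/11) = 16 + 152/11 = 328/11 ≈ 29.818)
x = 630908/1925 (x = (11 + 3/(-350))*(328/11) = (11 + 3*(-1/350))*(328/11) = (11 - 3/350)*(328/11) = (3847/350)*(328/11) = 630908/1925 ≈ 327.74)
I + x = 418878 + 630908/1925 = 806971058/1925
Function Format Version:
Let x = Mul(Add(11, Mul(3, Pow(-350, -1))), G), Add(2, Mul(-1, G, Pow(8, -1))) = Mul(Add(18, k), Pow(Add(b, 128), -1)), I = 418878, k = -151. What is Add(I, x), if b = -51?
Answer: Rational(806971058, 1925) ≈ 4.1921e+5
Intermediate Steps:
G = Rational(328, 11) (G = Add(16, Mul(-8, Mul(Add(18, -151), Pow(Add(-51, 128), -1)))) = Add(16, Mul(-8, Mul(-133, Pow(77, -1)))) = Add(16, Mul(-8, Mul(-133, Rational(1, 77)))) = Add(16, Mul(-8, Rational(-19, 11))) = Add(16, Rational(152, 11)) = Rational(328, 11) ≈ 29.818)
x = Rational(630908, 1925) (x = Mul(Add(11, Mul(3, Pow(-350, -1))), Rational(328, 11)) = Mul(Add(11, Mul(3, Rational(-1, 350))), Rational(328, 11)) = Mul(Add(11, Rational(-3, 350)), Rational(328, 11)) = Mul(Rational(3847, 350), Rational(328, 11)) = Rational(630908, 1925) ≈ 327.74)
Add(I, x) = Add(418878, Rational(630908, 1925)) = Rational(806971058, 1925)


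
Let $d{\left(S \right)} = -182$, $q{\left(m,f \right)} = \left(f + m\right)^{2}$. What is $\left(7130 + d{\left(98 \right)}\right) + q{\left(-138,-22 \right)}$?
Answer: $32548$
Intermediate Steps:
$\left(7130 + d{\left(98 \right)}\right) + q{\left(-138,-22 \right)} = \left(7130 - 182\right) + \left(-22 - 138\right)^{2} = 6948 + \left(-160\right)^{2} = 6948 + 25600 = 32548$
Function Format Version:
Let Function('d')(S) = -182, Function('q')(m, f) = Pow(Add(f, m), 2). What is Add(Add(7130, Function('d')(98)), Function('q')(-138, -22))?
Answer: 32548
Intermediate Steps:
Add(Add(7130, Function('d')(98)), Function('q')(-138, -22)) = Add(Add(7130, -182), Pow(Add(-22, -138), 2)) = Add(6948, Pow(-160, 2)) = Add(6948, 25600) = 32548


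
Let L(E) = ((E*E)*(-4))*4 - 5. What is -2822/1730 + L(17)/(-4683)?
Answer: -867876/1350265 ≈ -0.64275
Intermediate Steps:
L(E) = -5 - 16*E² (L(E) = (E²*(-4))*4 - 5 = -4*E²*4 - 5 = -16*E² - 5 = -5 - 16*E²)
-2822/1730 + L(17)/(-4683) = -2822/1730 + (-5 - 16*17²)/(-4683) = -2822*1/1730 + (-5 - 16*289)*(-1/4683) = -1411/865 + (-5 - 4624)*(-1/4683) = -1411/865 - 4629*(-1/4683) = -1411/865 + 1543/1561 = -867876/1350265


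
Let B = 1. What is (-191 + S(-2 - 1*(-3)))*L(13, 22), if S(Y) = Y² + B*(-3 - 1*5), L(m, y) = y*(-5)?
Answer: 21780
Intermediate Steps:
L(m, y) = -5*y
S(Y) = -8 + Y² (S(Y) = Y² + 1*(-3 - 1*5) = Y² + 1*(-3 - 5) = Y² + 1*(-8) = Y² - 8 = -8 + Y²)
(-191 + S(-2 - 1*(-3)))*L(13, 22) = (-191 + (-8 + (-2 - 1*(-3))²))*(-5*22) = (-191 + (-8 + (-2 + 3)²))*(-110) = (-191 + (-8 + 1²))*(-110) = (-191 + (-8 + 1))*(-110) = (-191 - 7)*(-110) = -198*(-110) = 21780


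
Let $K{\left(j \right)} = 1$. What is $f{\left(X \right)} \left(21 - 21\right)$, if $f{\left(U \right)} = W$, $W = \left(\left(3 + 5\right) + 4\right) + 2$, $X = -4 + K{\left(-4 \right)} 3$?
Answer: $0$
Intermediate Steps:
$X = -1$ ($X = -4 + 1 \cdot 3 = -4 + 3 = -1$)
$W = 14$ ($W = \left(8 + 4\right) + 2 = 12 + 2 = 14$)
$f{\left(U \right)} = 14$
$f{\left(X \right)} \left(21 - 21\right) = 14 \left(21 - 21\right) = 14 \cdot 0 = 0$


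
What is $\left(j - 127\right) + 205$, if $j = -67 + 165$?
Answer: $176$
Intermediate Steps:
$j = 98$
$\left(j - 127\right) + 205 = \left(98 - 127\right) + 205 = -29 + 205 = 176$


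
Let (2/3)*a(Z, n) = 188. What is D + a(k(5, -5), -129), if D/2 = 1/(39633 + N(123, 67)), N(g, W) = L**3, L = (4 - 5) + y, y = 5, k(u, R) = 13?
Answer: 11194556/39697 ≈ 282.00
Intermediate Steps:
a(Z, n) = 282 (a(Z, n) = (3/2)*188 = 282)
L = 4 (L = (4 - 5) + 5 = -1 + 5 = 4)
N(g, W) = 64 (N(g, W) = 4**3 = 64)
D = 2/39697 (D = 2/(39633 + 64) = 2/39697 ≈ 5.0382e-5)
D + a(k(5, -5), -129) = 2/39697 + 282 = 11194556/39697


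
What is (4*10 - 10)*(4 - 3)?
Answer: 30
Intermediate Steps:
(4*10 - 10)*(4 - 3) = (40 - 10)*1 = 30*1 = 30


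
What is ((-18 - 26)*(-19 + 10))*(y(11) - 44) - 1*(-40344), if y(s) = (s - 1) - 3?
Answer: 25692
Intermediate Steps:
y(s) = -4 + s (y(s) = (-1 + s) - 3 = -4 + s)
((-18 - 26)*(-19 + 10))*(y(11) - 44) - 1*(-40344) = ((-18 - 26)*(-19 + 10))*((-4 + 11) - 44) - 1*(-40344) = (-44*(-9))*(7 - 44) + 40344 = 396*(-37) + 40344 = -14652 + 40344 = 25692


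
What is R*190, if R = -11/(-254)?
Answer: 1045/127 ≈ 8.2283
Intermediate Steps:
R = 11/254 (R = -11*(-1/254) = 11/254 ≈ 0.043307)
R*190 = (11/254)*190 = 1045/127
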